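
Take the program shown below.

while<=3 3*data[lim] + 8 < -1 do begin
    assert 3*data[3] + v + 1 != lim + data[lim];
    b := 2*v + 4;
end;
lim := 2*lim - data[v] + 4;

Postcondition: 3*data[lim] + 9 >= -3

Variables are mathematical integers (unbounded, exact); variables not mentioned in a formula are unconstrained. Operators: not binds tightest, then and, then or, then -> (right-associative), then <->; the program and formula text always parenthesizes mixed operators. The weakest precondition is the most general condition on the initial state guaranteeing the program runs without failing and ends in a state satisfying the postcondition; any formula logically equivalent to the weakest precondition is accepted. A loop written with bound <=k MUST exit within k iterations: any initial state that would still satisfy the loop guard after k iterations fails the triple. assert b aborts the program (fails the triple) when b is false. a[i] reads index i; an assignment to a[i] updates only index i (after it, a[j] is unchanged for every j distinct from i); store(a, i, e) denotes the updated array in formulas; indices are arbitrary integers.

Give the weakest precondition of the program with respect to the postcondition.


Working backward. After the program, the postcondition 3*data[lim] + 9 >= -3 must hold; in canonical form it is 3*data[lim] >= -12.
Before lim := 2*lim - data[v] + 4: 3*data[-data[v] + 2*lim + 4] >= -12
Before the loop (bound <=3), unroll the exhaustion recursion (WP_0 = exit-now case; WP_j = one more guarded iteration, up to j = 3):
  WP_0: (not (3*data[lim] < -9)) and 3*data[-data[v] + 2*lim + 4] >= -12
  WP_1: (3*data[lim] < -9 -> (3*data[3] + v != data[lim] + lim - 1 and (not (3*data[lim] < -9)) and 3*data[-data[v] + 2*lim + 4] >= -12)) and ((not (3*data[lim] < -9)) -> 3*data[-data[v] + 2*lim + 4] >= -12)
  WP_2: (3*data[lim] < -9 -> (3*data[3] + v != data[lim] + lim - 1 and (3*data[lim] < -9 -> (3*data[3] + v != data[lim] + lim - 1 and (not (3*data[lim] < -9)) and 3*data[-data[v] + 2*lim + 4] >= -12)) and ((not (3*data[lim] < -9)) -> 3*data[-data[v] + 2*lim + 4] >= -12))) and ((not (3*data[lim] < -9)) -> 3*data[-data[v] + 2*lim + 4] >= -12)
  WP_3: (3*data[lim] < -9 -> (3*data[3] + v != data[lim] + lim - 1 and (3*data[lim] < -9 -> (3*data[3] + v != data[lim] + lim - 1 and (3*data[lim] < -9 -> (3*data[3] + v != data[lim] + lim - 1 and (not (3*data[lim] < -9)) and 3*data[-data[v] + 2*lim + 4] >= -12)) and ((not (3*data[lim] < -9)) -> 3*data[-data[v] + 2*lim + 4] >= -12))) and ((not (3*data[lim] < -9)) -> 3*data[-data[v] + 2*lim + 4] >= -12))) and ((not (3*data[lim] < -9)) -> 3*data[-data[v] + 2*lim + 4] >= -12)
So before the loop: (3*data[lim] < -9 -> (3*data[3] + v != data[lim] + lim - 1 and (3*data[lim] < -9 -> (3*data[3] + v != data[lim] + lim - 1 and (3*data[lim] < -9 -> (3*data[3] + v != data[lim] + lim - 1 and (not (3*data[lim] < -9)) and 3*data[-data[v] + 2*lim + 4] >= -12)) and ((not (3*data[lim] < -9)) -> 3*data[-data[v] + 2*lim + 4] >= -12))) and ((not (3*data[lim] < -9)) -> 3*data[-data[v] + 2*lim + 4] >= -12))) and ((not (3*data[lim] < -9)) -> 3*data[-data[v] + 2*lim + 4] >= -12)
Answer: WP = (3*data[lim] < -9 -> (3*data[3] + v != data[lim] + lim - 1 and (3*data[lim] < -9 -> (3*data[3] + v != data[lim] + lim - 1 and (3*data[lim] < -9 -> (3*data[3] + v != data[lim] + lim - 1 and (not (3*data[lim] < -9)) and 3*data[-data[v] + 2*lim + 4] >= -12)) and ((not (3*data[lim] < -9)) -> 3*data[-data[v] + 2*lim + 4] >= -12))) and ((not (3*data[lim] < -9)) -> 3*data[-data[v] + 2*lim + 4] >= -12))) and ((not (3*data[lim] < -9)) -> 3*data[-data[v] + 2*lim + 4] >= -12)


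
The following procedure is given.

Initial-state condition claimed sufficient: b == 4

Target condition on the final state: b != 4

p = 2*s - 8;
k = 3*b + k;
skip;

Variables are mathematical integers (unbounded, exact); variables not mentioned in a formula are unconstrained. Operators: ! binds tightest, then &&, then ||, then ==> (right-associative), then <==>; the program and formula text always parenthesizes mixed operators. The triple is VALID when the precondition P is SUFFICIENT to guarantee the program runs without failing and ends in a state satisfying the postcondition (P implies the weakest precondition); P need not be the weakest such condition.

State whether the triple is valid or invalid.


Working backward. After the program, b != 4 must hold.
Before skip: b != 4
Before k := 3*b + k: b != 4
Before p := 2*s - 8: b != 4
The weakest precondition is b != 4.
Check whether b == 4 implies it.
Countermodel: at the initial state b = 4, the precondition holds but the weakest precondition fails.
Answer: invalid


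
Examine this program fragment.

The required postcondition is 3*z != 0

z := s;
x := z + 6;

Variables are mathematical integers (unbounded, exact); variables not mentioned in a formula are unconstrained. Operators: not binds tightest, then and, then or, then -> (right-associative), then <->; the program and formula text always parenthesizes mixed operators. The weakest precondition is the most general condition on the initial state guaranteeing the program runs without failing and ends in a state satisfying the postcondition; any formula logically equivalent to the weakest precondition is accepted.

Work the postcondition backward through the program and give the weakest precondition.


Working backward. After the program, 3*z != 0 must hold.
Before x := z + 6: 3*z != 0
Before z := s: 3*s != 0
Answer: WP = 3*s != 0


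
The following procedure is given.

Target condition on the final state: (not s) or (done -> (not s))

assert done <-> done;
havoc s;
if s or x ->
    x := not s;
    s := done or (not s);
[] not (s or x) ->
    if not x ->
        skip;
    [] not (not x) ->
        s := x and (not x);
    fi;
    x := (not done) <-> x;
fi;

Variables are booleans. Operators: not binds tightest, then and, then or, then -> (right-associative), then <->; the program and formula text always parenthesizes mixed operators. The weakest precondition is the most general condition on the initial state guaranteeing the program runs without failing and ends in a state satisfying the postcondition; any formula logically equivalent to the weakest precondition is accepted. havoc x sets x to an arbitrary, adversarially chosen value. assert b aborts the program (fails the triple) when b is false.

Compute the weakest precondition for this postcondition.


Working backward. After the program, (not s) or (done -> (not s)) must hold.
Then branch requires (not (done or (not s))) or (done -> (not (done or (not s)))); else branch requires (not x) -> ((not s) or (done -> (not s))).
Before the if: ((s or x) -> ((not (done or (not s))) or (done -> (not (done or (not s)))))) and ((not (s or x)) -> ((not x) -> ((not s) or (done -> (not s)))))
Before havoc s: ((not done) or (done -> (not done))) and (x -> (not done))
Before assert done <-> done: ((not done) or (done -> (not done))) and (x -> (not done))
Answer: WP = ((not done) or (done -> (not done))) and (x -> (not done))


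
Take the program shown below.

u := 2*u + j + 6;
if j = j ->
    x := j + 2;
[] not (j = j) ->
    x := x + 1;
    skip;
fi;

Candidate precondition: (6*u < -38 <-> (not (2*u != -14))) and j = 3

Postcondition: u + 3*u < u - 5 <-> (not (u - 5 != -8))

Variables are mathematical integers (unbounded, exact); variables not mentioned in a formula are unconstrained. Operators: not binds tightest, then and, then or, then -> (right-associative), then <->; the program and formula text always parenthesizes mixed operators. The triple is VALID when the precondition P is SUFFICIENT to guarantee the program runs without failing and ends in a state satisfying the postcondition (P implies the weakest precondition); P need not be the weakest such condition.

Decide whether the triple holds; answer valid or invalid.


Working backward. After the program, the postcondition u + 3*u < u - 5 <-> (not (u - 5 != -8)) must hold; in canonical form it is 3*u < -5 <-> (not (u != -3)).
Then branch requires 3*u < -5 <-> (not (u != -3)); else branch requires 3*u < -5 <-> (not (u != -3)).
Before the if: 3*u < -5 <-> (not (u != -3))
Before u := 2*u + j + 6: 3*j + 6*u < -23 <-> (not (j + 2*u != -9))
The weakest precondition is 3*j + 6*u < -23 <-> (not (j + 2*u != -9)).
Check whether (6*u < -38 <-> (not (2*u != -14))) and j = 3 implies it.
Countermodel: at the initial state j = 3, u = -7, the precondition holds but the weakest precondition fails.
Answer: invalid


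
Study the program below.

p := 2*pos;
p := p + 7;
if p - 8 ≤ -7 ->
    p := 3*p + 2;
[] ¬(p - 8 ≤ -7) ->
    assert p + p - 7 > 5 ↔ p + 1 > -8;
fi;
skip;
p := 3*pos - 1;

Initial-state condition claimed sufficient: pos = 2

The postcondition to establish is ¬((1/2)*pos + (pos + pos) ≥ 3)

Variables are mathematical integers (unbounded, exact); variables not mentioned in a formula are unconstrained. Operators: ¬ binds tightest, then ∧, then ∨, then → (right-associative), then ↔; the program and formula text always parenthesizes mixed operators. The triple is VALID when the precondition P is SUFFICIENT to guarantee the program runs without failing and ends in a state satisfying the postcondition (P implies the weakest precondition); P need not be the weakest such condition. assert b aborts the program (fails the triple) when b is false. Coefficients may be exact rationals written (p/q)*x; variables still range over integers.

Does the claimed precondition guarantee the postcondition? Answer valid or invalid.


Working backward. After the program, the postcondition ¬((1/2)*pos + (pos + pos) ≥ 3) must hold; in canonical form it is ¬((5/2)*pos ≥ 3).
Before p := 3*pos - 1: ¬((5/2)*pos ≥ 3)
Before skip: ¬((5/2)*pos ≥ 3)
Then branch requires ¬((5/2)*pos ≥ 3); else branch requires (2*p > 12 ↔ p > -9) ∧ (¬((5/2)*pos ≥ 3)).
Before the if: (p ≤ 1 → (¬((5/2)*pos ≥ 3))) ∧ ((¬(p ≤ 1)) → ((2*p > 12 ↔ p > -9) ∧ (¬((5/2)*pos ≥ 3))))
Before p := p + 7: (p ≤ -6 → (¬((5/2)*pos ≥ 3))) ∧ ((¬(p ≤ -6)) → ((2*p > -2 ↔ p > -16) ∧ (¬((5/2)*pos ≥ 3))))
Before p := 2*pos: (2*pos ≤ -6 → (¬((5/2)*pos ≥ 3))) ∧ ((¬(2*pos ≤ -6)) → ((4*pos > -2 ↔ 2*pos > -16) ∧ (¬((5/2)*pos ≥ 3))))
The weakest precondition is (2*pos ≤ -6 → (¬((5/2)*pos ≥ 3))) ∧ ((¬(2*pos ≤ -6)) → ((4*pos > -2 ↔ 2*pos > -16) ∧ (¬((5/2)*pos ≥ 3)))).
Check whether pos = 2 implies it.
Countermodel: at the initial state pos = 2, the precondition holds but the weakest precondition fails.
Answer: invalid


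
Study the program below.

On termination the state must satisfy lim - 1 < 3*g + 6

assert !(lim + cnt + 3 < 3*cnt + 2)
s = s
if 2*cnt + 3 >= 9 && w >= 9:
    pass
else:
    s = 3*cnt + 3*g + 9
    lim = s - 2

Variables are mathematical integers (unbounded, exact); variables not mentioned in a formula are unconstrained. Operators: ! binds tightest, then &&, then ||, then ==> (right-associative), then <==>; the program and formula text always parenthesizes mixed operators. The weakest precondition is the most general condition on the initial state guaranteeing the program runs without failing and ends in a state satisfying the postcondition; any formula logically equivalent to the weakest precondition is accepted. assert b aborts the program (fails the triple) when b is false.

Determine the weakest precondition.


Working backward. After the program, the postcondition lim - 1 < 3*g + 6 must hold; in canonical form it is lim < 3*g + 7.
Then branch requires lim < 3*g + 7; else branch requires 3*cnt < 0.
Before the if: ((2*cnt >= 6 && w >= 9) ==> lim < 3*g + 7) && ((!(2*cnt >= 6 && w >= 9)) ==> 3*cnt < 0)
Before s := s: ((2*cnt >= 6 && w >= 9) ==> lim < 3*g + 7) && ((!(2*cnt >= 6 && w >= 9)) ==> 3*cnt < 0)
Before assert !(lim + cnt + 3 < 3*cnt + 2): (!(lim < 2*cnt - 1)) && ((2*cnt >= 6 && w >= 9) ==> lim < 3*g + 7) && ((!(2*cnt >= 6 && w >= 9)) ==> 3*cnt < 0)
Answer: WP = (!(lim < 2*cnt - 1)) && ((2*cnt >= 6 && w >= 9) ==> lim < 3*g + 7) && ((!(2*cnt >= 6 && w >= 9)) ==> 3*cnt < 0)


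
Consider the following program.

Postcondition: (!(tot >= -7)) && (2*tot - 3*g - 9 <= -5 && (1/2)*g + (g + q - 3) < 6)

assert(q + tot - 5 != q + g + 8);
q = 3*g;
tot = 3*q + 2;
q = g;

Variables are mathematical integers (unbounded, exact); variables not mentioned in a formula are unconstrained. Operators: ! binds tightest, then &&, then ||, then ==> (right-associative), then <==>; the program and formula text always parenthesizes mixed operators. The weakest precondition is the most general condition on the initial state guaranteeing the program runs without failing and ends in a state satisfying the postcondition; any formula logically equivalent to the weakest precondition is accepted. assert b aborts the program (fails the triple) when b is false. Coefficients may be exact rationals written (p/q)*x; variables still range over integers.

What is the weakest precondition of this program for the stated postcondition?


Working backward. After the program, the postcondition (!(tot >= -7)) && (2*tot - 3*g - 9 <= -5 && (1/2)*g + (g + q - 3) < 6) must hold; in canonical form it is (!(tot >= -7)) && 2*tot <= 3*g + 4 && (3/2)*g + q < 9.
Before q := g: (!(tot >= -7)) && 2*tot <= 3*g + 4 && (5/2)*g < 9
Before tot := 3*q + 2: (!(3*q >= -9)) && 6*q <= 3*g && (5/2)*g < 9
Before q := 3*g: (!(9*g >= -9)) && 15*g <= 0 && (5/2)*g < 9
Before assert q + tot - 5 != q + g + 8: tot != g + 13 && (!(9*g >= -9)) && 15*g <= 0 && (5/2)*g < 9
Answer: WP = tot != g + 13 && (!(9*g >= -9)) && 15*g <= 0 && (5/2)*g < 9


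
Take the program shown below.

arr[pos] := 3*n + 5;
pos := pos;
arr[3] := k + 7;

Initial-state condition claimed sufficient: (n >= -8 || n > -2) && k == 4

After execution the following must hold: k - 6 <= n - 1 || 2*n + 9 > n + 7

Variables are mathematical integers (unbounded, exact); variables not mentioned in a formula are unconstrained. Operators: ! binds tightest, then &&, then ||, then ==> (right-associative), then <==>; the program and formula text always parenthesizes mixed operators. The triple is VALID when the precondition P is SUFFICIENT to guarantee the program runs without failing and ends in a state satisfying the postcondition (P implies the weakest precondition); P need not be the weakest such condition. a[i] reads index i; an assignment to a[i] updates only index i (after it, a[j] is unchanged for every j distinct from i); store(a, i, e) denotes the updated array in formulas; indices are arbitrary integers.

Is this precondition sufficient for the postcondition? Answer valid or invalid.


Working backward. After the program, the postcondition k - 6 <= n - 1 || 2*n + 9 > n + 7 must hold; in canonical form it is k <= n + 5 || n > -2.
Before arr[3] := k + 7: k <= n + 5 || n > -2
Before pos := pos: k <= n + 5 || n > -2
Before arr[pos] := 3*n + 5: k <= n + 5 || n > -2
The weakest precondition is k <= n + 5 || n > -2.
Check whether (n >= -8 || n > -2) && k == 4 implies it.
Countermodel: at the initial state k = 4, n = -8, the precondition holds but the weakest precondition fails.
Answer: invalid


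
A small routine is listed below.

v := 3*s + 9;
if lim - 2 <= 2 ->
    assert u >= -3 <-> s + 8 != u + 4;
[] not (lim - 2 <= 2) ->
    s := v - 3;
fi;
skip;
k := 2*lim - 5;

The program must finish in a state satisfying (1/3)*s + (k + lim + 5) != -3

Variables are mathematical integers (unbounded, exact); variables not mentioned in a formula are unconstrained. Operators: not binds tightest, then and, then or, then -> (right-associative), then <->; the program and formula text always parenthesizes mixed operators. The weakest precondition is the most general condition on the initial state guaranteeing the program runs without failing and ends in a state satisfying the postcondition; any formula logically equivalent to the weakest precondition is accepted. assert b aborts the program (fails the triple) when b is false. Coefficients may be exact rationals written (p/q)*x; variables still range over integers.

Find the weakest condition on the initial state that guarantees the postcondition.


Working backward. After the program, the postcondition (1/3)*s + (k + lim + 5) != -3 must hold; in canonical form it is k + lim + (1/3)*s != -8.
Before k := 2*lim - 5: 3*lim + (1/3)*s != -3
Before skip: 3*lim + (1/3)*s != -3
Then branch requires (u >= -3 <-> s != u - 4) and 3*lim + (1/3)*s != -3; else branch requires 3*lim + (1/3)*v != -2.
Before the if: (lim <= 4 -> ((u >= -3 <-> s != u - 4) and 3*lim + (1/3)*s != -3)) and ((not (lim <= 4)) -> 3*lim + (1/3)*v != -2)
Before v := 3*s + 9: (lim <= 4 -> ((u >= -3 <-> s != u - 4) and 3*lim + (1/3)*s != -3)) and ((not (lim <= 4)) -> 3*lim + s != -5)
Answer: WP = (lim <= 4 -> ((u >= -3 <-> s != u - 4) and 3*lim + (1/3)*s != -3)) and ((not (lim <= 4)) -> 3*lim + s != -5)


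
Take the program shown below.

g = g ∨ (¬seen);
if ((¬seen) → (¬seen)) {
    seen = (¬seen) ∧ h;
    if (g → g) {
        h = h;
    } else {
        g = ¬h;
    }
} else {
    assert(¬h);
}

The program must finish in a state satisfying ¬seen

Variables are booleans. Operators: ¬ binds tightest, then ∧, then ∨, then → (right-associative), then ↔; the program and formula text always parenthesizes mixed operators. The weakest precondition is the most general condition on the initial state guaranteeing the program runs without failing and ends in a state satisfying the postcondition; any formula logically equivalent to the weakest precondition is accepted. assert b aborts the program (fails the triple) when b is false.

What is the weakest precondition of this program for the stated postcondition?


Working backward. After the program, ¬seen must hold.
Then branch requires ¬((¬seen) ∧ h); else branch requires (¬h) ∧ (¬seen).
Before the if: ¬((¬seen) ∧ h)
Before g := g ∨ (¬seen): ¬((¬seen) ∧ h)
Answer: WP = ¬((¬seen) ∧ h)


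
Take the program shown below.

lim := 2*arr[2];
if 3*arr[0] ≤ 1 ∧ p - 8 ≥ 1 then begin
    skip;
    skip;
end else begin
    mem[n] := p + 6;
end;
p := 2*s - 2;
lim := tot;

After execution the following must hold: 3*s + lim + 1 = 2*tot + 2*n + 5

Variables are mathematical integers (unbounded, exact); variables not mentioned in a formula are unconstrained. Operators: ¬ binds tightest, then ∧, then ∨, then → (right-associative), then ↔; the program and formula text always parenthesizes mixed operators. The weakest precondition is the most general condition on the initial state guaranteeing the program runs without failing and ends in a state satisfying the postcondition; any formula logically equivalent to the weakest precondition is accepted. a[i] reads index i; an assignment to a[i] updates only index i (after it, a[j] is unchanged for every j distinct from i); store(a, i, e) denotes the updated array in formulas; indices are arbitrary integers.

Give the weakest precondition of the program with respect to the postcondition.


Working backward. After the program, the postcondition 3*s + lim + 1 = 2*tot + 2*n + 5 must hold; in canonical form it is lim + 3*s = 2*n + 2*tot + 4.
Before lim := tot: 3*s = 2*n + tot + 4
Before p := 2*s - 2: 3*s = 2*n + tot + 4
Then branch requires 3*s = 2*n + tot + 4; else branch requires 3*s = 2*n + tot + 4.
Before the if: ((3*arr[0] ≤ 1 ∧ p ≥ 9) → 3*s = 2*n + tot + 4) ∧ ((¬(3*arr[0] ≤ 1 ∧ p ≥ 9)) → 3*s = 2*n + tot + 4)
Before lim := 2*arr[2]: ((3*arr[0] ≤ 1 ∧ p ≥ 9) → 3*s = 2*n + tot + 4) ∧ ((¬(3*arr[0] ≤ 1 ∧ p ≥ 9)) → 3*s = 2*n + tot + 4)
Answer: WP = ((3*arr[0] ≤ 1 ∧ p ≥ 9) → 3*s = 2*n + tot + 4) ∧ ((¬(3*arr[0] ≤ 1 ∧ p ≥ 9)) → 3*s = 2*n + tot + 4)


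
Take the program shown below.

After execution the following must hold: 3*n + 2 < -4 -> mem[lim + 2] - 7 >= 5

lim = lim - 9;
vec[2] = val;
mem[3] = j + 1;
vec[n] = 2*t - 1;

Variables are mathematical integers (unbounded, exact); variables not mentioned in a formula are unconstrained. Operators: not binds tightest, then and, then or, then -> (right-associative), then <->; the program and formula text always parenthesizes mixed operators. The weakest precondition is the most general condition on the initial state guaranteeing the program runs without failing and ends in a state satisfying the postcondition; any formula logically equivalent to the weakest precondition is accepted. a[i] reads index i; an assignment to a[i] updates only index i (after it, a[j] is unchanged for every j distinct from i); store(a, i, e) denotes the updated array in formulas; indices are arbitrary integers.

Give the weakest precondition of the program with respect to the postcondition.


Working backward. After the program, the postcondition 3*n + 2 < -4 -> mem[lim + 2] - 7 >= 5 must hold; in canonical form it is 3*n < -6 -> mem[lim + 2] >= 12.
Before vec[n] := 2*t - 1: 3*n < -6 -> mem[lim + 2] >= 12
Before mem[3] := j + 1: 3*n < -6 -> store(mem, 3, j + 1)[lim + 2] >= 12
Before vec[2] := val: 3*n < -6 -> store(mem, 3, j + 1)[lim + 2] >= 12
Before lim := lim - 9: 3*n < -6 -> store(mem, 3, j + 1)[lim - 7] >= 12
Answer: WP = 3*n < -6 -> store(mem, 3, j + 1)[lim - 7] >= 12


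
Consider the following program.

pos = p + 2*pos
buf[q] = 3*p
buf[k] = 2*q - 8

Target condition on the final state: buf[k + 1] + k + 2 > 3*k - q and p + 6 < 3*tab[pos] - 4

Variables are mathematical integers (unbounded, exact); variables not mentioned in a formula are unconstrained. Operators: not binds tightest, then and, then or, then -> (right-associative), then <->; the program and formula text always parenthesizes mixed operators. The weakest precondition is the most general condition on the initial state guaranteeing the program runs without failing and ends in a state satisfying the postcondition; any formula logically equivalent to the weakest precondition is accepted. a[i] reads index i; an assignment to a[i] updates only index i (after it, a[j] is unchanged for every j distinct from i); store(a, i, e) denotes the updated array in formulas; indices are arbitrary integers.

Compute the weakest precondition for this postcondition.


Working backward. After the program, the postcondition buf[k + 1] + k + 2 > 3*k - q and p + 6 < 3*tab[pos] - 4 must hold; in canonical form it is buf[k + 1] + q > 2*k - 2 and p < 3*tab[pos] - 10.
Before buf[k] := 2*q - 8: store(buf, k, 2*q - 8)[k + 1] + q > 2*k - 2 and p < 3*tab[pos] - 10
Before buf[q] := 3*p: store(store(buf, q, 3*p), k, 2*q - 8)[k + 1] + q > 2*k - 2 and p < 3*tab[pos] - 10
Before pos := p + 2*pos: store(store(buf, q, 3*p), k, 2*q - 8)[k + 1] + q > 2*k - 2 and p < 3*tab[p + 2*pos] - 10
Answer: WP = store(store(buf, q, 3*p), k, 2*q - 8)[k + 1] + q > 2*k - 2 and p < 3*tab[p + 2*pos] - 10


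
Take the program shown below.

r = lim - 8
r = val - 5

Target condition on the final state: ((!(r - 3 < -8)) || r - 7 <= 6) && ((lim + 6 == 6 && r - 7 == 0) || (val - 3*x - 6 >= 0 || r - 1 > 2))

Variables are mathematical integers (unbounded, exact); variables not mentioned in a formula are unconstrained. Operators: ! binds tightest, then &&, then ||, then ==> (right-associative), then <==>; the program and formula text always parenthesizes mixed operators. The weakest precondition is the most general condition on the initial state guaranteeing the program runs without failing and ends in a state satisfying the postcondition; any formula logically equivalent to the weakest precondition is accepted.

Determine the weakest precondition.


Working backward. After the program, the postcondition ((!(r - 3 < -8)) || r - 7 <= 6) && ((lim + 6 == 6 && r - 7 == 0) || (val - 3*x - 6 >= 0 || r - 1 > 2)) must hold; in canonical form it is ((!(r < -5)) || r <= 13) && ((lim == 0 && r == 7) || val >= 3*x + 6 || r > 3).
Before r := val - 5: ((!(val < 0)) || val <= 18) && ((lim == 0 && val == 12) || val >= 3*x + 6 || val > 8)
Before r := lim - 8: ((!(val < 0)) || val <= 18) && ((lim == 0 && val == 12) || val >= 3*x + 6 || val > 8)
Answer: WP = ((!(val < 0)) || val <= 18) && ((lim == 0 && val == 12) || val >= 3*x + 6 || val > 8)


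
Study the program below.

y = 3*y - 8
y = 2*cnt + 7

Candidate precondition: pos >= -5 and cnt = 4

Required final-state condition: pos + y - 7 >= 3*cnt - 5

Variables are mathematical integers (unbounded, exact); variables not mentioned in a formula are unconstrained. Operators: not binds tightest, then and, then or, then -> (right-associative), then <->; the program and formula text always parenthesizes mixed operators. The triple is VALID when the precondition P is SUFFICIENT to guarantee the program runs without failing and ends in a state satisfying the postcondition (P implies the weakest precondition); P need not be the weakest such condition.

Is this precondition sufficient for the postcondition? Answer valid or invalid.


Working backward. After the program, the postcondition pos + y - 7 >= 3*cnt - 5 must hold; in canonical form it is pos + y >= 3*cnt + 2.
Before y := 2*cnt + 7: pos >= cnt - 5
Before y := 3*y - 8: pos >= cnt - 5
The weakest precondition is pos >= cnt - 5.
Check whether pos >= -5 and cnt = 4 implies it.
Countermodel: at the initial state cnt = 4, pos = -5, the precondition holds but the weakest precondition fails.
Answer: invalid


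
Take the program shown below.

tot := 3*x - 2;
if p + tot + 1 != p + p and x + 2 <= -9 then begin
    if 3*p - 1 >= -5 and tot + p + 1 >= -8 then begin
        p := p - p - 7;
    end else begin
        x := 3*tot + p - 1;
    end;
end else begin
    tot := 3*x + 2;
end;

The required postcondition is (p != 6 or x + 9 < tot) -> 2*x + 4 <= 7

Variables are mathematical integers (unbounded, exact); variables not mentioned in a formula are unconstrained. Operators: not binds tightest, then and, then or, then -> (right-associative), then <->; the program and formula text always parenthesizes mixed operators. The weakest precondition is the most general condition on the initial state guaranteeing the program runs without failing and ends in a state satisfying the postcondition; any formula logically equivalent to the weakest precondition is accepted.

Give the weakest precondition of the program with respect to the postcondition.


Working backward. After the program, the postcondition (p != 6 or x + 9 < tot) -> 2*x + 4 <= 7 must hold; in canonical form it is (p != 6 or x < tot - 9) -> 2*x <= 3.
Then branch requires ((3*p >= -4 and p + tot >= -9) -> 2*x <= 3) and ((not (3*p >= -4 and p + tot >= -9)) -> ((p != 6 or p + 2*tot < -8) -> 2*p + 6*tot <= 5)); else branch requires (p != 6 or 2*x > 7) -> 2*x <= 3.
Before the if: ((tot != p - 1 and x <= -11) -> (((3*p >= -4 and p + tot >= -9) -> 2*x <= 3) and ((not (3*p >= -4 and p + tot >= -9)) -> ((p != 6 or p + 2*tot < -8) -> 2*p + 6*tot <= 5)))) and ((not (tot != p - 1 and x <= -11)) -> ((p != 6 or 2*x > 7) -> 2*x <= 3))
Before tot := 3*x - 2: ((3*x != p + 1 and x <= -11) -> (((3*p >= -4 and p + 3*x >= -7) -> 2*x <= 3) and ((not (3*p >= -4 and p + 3*x >= -7)) -> ((p != 6 or p + 6*x < -4) -> 2*p + 18*x <= 17)))) and ((not (3*x != p + 1 and x <= -11)) -> ((p != 6 or 2*x > 7) -> 2*x <= 3))
Answer: WP = ((3*x != p + 1 and x <= -11) -> (((3*p >= -4 and p + 3*x >= -7) -> 2*x <= 3) and ((not (3*p >= -4 and p + 3*x >= -7)) -> ((p != 6 or p + 6*x < -4) -> 2*p + 18*x <= 17)))) and ((not (3*x != p + 1 and x <= -11)) -> ((p != 6 or 2*x > 7) -> 2*x <= 3))


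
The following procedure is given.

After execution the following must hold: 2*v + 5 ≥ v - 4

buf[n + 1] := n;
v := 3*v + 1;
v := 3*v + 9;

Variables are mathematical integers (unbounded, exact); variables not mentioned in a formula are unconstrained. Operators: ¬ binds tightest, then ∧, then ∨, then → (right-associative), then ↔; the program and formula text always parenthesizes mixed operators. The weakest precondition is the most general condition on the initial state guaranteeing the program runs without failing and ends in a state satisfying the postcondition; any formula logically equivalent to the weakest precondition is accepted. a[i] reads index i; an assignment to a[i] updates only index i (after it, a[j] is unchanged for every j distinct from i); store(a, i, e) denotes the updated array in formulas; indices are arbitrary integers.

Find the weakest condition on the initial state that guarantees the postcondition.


Working backward. After the program, the postcondition 2*v + 5 ≥ v - 4 must hold; in canonical form it is v ≥ -9.
Before v := 3*v + 9: 3*v ≥ -18
Before v := 3*v + 1: 9*v ≥ -21
Before buf[n + 1] := n: 9*v ≥ -21
Answer: WP = 9*v ≥ -21


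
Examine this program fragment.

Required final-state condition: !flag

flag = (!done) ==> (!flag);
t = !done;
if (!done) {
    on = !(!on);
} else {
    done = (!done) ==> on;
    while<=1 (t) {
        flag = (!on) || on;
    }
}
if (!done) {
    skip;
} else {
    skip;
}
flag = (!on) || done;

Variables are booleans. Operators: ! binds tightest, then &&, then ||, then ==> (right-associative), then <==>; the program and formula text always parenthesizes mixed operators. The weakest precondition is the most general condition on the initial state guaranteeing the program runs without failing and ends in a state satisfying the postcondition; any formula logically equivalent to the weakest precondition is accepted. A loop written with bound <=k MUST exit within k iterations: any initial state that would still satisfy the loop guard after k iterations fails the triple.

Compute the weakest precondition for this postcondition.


Working backward. After the program, !flag must hold.
Before flag := (!on) || done: !((!on) || done)
Then branch requires !((!on) || done); else branch requires !((!on) || done).
Before the if: ((!done) ==> (!((!on) || done))) && (done ==> (!((!on) || done)))
Then branch requires ((!done) ==> (!((!on) || done))) && (done ==> (!((!on) || done))); else branch requires (t ==> ((!t) && ((!((!done) ==> on)) ==> (!((!on) || ((!done) ==> on)))) && (((!done) ==> on) ==> (!((!on) || ((!done) ==> on)))))) && ((!t) ==> (((!((!done) ==> on)) ==> (!((!on) || ((!done) ==> on)))) && (((!done) ==> on) ==> (!((!on) || ((!done) ==> on)))))).
Before the if: ((!done) ==> (((!done) ==> (!((!on) || done))) && (done ==> (!((!on) || done))))) && (done ==> ((t ==> ((!t) && ((!((!done) ==> on)) ==> (!((!on) || ((!done) ==> on)))) && (((!done) ==> on) ==> (!((!on) || ((!done) ==> on)))))) && ((!t) ==> (((!((!done) ==> on)) ==> (!((!on) || ((!done) ==> on)))) && (((!done) ==> on) ==> (!((!on) || ((!done) ==> on))))))))
Before t := !done: ((!done) ==> (((!done) ==> (!((!on) || done))) && (done ==> (!((!on) || done))))) && (done ==> (((!done) ==> (done && ((!((!done) ==> on)) ==> (!((!on) || ((!done) ==> on)))) && (((!done) ==> on) ==> (!((!on) || ((!done) ==> on)))))) && (done ==> (((!((!done) ==> on)) ==> (!((!on) || ((!done) ==> on)))) && (((!done) ==> on) ==> (!((!on) || ((!done) ==> on))))))))
Before flag := (!done) ==> (!flag): ((!done) ==> (((!done) ==> (!((!on) || done))) && (done ==> (!((!on) || done))))) && (done ==> (((!done) ==> (done && ((!((!done) ==> on)) ==> (!((!on) || ((!done) ==> on)))) && (((!done) ==> on) ==> (!((!on) || ((!done) ==> on)))))) && (done ==> (((!((!done) ==> on)) ==> (!((!on) || ((!done) ==> on)))) && (((!done) ==> on) ==> (!((!on) || ((!done) ==> on))))))))
Answer: WP = ((!done) ==> (((!done) ==> (!((!on) || done))) && (done ==> (!((!on) || done))))) && (done ==> (((!done) ==> (done && ((!((!done) ==> on)) ==> (!((!on) || ((!done) ==> on)))) && (((!done) ==> on) ==> (!((!on) || ((!done) ==> on)))))) && (done ==> (((!((!done) ==> on)) ==> (!((!on) || ((!done) ==> on)))) && (((!done) ==> on) ==> (!((!on) || ((!done) ==> on))))))))


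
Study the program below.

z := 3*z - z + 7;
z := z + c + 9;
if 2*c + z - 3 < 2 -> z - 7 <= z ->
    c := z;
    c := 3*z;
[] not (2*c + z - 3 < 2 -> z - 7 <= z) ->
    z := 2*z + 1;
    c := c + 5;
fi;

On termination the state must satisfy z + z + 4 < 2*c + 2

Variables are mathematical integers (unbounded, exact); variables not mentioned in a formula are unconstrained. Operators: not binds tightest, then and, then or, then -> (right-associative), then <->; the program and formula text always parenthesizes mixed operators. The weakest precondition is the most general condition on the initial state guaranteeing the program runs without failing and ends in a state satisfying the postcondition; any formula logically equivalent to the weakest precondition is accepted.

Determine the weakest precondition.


Working backward. After the program, the postcondition z + z + 4 < 2*c + 2 must hold; in canonical form it is 2*z < 2*c - 2.
Then branch requires 4*z > 2; else branch requires 4*z < 2*c + 6.
Before the if: 4*z > 2
Before z := z + c + 9: 4*c + 4*z > -34
Before z := 3*z - z + 7: 4*c + 8*z > -62
Answer: WP = 4*c + 8*z > -62


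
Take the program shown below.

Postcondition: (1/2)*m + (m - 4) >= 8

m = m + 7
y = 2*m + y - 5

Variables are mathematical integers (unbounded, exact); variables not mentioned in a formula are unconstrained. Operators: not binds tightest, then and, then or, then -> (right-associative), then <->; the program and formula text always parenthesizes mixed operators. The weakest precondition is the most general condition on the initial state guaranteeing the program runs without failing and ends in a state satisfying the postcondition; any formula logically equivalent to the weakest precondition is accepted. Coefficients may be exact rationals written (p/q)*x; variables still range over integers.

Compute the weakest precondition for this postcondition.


Working backward. After the program, the postcondition (1/2)*m + (m - 4) >= 8 must hold; in canonical form it is (3/2)*m >= 12.
Before y := 2*m + y - 5: (3/2)*m >= 12
Before m := m + 7: (3/2)*m >= 3/2
Answer: WP = (3/2)*m >= 3/2


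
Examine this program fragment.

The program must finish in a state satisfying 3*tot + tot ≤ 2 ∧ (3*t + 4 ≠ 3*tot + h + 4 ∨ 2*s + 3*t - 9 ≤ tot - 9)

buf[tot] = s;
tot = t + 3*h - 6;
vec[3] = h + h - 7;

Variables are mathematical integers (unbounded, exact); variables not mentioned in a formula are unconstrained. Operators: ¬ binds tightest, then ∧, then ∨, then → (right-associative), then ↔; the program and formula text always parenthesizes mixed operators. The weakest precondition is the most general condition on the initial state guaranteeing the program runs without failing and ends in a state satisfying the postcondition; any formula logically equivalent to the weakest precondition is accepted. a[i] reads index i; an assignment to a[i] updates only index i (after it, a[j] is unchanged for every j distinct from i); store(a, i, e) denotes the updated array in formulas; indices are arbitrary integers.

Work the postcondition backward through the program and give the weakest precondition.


Working backward. After the program, the postcondition 3*tot + tot ≤ 2 ∧ (3*t + 4 ≠ 3*tot + h + 4 ∨ 2*s + 3*t - 9 ≤ tot - 9) must hold; in canonical form it is 4*tot ≤ 2 ∧ (3*t ≠ h + 3*tot ∨ 2*s + 3*t ≤ tot).
Before vec[3] := h + h - 7: 4*tot ≤ 2 ∧ (3*t ≠ h + 3*tot ∨ 2*s + 3*t ≤ tot)
Before tot := t + 3*h - 6: 12*h + 4*t ≤ 26 ∧ (10*h ≠ 18 ∨ 2*s + 2*t ≤ 3*h - 6)
Before buf[tot] := s: 12*h + 4*t ≤ 26 ∧ (10*h ≠ 18 ∨ 2*s + 2*t ≤ 3*h - 6)
Answer: WP = 12*h + 4*t ≤ 26 ∧ (10*h ≠ 18 ∨ 2*s + 2*t ≤ 3*h - 6)


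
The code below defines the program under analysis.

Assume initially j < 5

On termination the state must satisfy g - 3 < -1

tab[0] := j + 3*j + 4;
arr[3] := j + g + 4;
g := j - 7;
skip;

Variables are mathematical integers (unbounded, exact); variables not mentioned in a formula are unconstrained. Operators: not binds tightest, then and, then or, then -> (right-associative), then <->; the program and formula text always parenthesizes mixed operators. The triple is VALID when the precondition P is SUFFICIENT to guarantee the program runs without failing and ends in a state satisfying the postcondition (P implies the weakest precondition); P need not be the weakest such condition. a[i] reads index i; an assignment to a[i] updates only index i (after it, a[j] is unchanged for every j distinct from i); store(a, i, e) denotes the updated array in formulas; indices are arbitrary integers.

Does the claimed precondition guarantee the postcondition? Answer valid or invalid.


Working backward. After the program, the postcondition g - 3 < -1 must hold; in canonical form it is g < 2.
Before skip: g < 2
Before g := j - 7: j < 9
Before arr[3] := j + g + 4: j < 9
Before tab[0] := j + 3*j + 4: j < 9
The weakest precondition is j < 9.
Check whether j < 5 implies it.
Every state satisfying the precondition satisfies the weakest precondition: the implication holds.
Answer: valid


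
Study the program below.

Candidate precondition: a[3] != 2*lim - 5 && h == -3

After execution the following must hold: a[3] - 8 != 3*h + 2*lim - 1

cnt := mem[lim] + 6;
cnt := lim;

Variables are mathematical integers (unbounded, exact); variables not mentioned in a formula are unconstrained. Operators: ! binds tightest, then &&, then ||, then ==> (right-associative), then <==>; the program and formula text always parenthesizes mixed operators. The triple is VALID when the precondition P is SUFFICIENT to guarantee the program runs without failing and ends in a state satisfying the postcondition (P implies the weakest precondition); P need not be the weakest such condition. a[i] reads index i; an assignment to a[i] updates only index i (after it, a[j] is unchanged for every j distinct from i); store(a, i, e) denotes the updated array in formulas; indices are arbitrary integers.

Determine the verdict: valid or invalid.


Working backward. After the program, the postcondition a[3] - 8 != 3*h + 2*lim - 1 must hold; in canonical form it is a[3] != 3*h + 2*lim + 7.
Before cnt := lim: a[3] != 3*h + 2*lim + 7
Before cnt := mem[lim] + 6: a[3] != 3*h + 2*lim + 7
The weakest precondition is a[3] != 3*h + 2*lim + 7.
Check whether a[3] != 2*lim - 5 && h == -3 implies it.
Countermodel: at the initial state a = {[3] = 0, elsewhere 0}, h = -3, lim = 1, the precondition holds but the weakest precondition fails.
Answer: invalid


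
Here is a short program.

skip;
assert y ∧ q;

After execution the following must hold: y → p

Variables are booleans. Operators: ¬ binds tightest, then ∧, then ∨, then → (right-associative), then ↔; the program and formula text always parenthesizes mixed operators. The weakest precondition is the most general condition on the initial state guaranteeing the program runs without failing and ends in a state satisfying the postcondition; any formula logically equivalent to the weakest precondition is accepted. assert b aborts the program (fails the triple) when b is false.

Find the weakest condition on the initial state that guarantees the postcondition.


Working backward. After the program, y → p must hold.
Before assert y ∧ q: y ∧ q ∧ (y → p)
Before skip: y ∧ q ∧ (y → p)
Answer: WP = y ∧ q ∧ (y → p)


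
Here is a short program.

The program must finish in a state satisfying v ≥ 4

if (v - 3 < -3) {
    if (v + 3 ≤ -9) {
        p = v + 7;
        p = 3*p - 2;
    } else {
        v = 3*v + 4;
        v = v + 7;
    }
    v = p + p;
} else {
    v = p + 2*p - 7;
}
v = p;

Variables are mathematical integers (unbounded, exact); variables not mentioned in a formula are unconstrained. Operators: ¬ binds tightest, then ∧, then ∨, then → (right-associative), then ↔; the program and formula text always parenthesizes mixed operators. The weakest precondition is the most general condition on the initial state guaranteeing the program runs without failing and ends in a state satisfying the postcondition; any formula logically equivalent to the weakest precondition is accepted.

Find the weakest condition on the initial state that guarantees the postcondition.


Working backward. After the program, v ≥ 4 must hold.
Before v := p: p ≥ 4
Then branch requires (v ≤ -12 → 3*v ≥ -15) ∧ ((¬(v ≤ -12)) → p ≥ 4); else branch requires p ≥ 4.
Before the if: (v < 0 → ((v ≤ -12 → 3*v ≥ -15) ∧ ((¬(v ≤ -12)) → p ≥ 4))) ∧ ((¬(v < 0)) → p ≥ 4)
Answer: WP = (v < 0 → ((v ≤ -12 → 3*v ≥ -15) ∧ ((¬(v ≤ -12)) → p ≥ 4))) ∧ ((¬(v < 0)) → p ≥ 4)


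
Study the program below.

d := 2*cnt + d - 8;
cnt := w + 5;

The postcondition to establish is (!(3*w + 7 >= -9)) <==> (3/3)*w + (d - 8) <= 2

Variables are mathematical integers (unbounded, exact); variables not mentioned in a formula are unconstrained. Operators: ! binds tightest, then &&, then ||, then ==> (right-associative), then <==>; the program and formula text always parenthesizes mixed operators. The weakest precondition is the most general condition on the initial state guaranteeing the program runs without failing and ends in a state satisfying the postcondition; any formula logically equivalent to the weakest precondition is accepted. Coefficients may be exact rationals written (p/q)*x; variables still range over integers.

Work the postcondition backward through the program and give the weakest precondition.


Working backward. After the program, the postcondition (!(3*w + 7 >= -9)) <==> (3/3)*w + (d - 8) <= 2 must hold; in canonical form it is (!(3*w >= -16)) <==> d + w <= 10.
Before cnt := w + 5: (!(3*w >= -16)) <==> d + w <= 10
Before d := 2*cnt + d - 8: (!(3*w >= -16)) <==> 2*cnt + d + w <= 18
Answer: WP = (!(3*w >= -16)) <==> 2*cnt + d + w <= 18
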